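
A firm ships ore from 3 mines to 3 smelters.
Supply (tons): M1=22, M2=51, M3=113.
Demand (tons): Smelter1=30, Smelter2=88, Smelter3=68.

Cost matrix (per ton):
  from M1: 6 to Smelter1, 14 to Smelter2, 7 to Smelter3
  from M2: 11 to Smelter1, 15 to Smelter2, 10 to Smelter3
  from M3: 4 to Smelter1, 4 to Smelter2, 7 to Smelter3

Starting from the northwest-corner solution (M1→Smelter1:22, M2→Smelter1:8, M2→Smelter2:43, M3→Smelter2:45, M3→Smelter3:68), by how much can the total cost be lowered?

410

Current plan cost = 22·6 + 8·11 + 43·15 + 45·4 + 68·7 = 1521.
Optimal plan:
  M1 to Smelter1: 5 × 6 = 30
  M1 to Smelter3: 17 × 7 = 119
  M2 to Smelter3: 51 × 10 = 510
  M3 to Smelter1: 25 × 4 = 100
  M3 to Smelter2: 88 × 4 = 352
Optimal cost = 1111.
Saving = 1521 − 1111 = 410.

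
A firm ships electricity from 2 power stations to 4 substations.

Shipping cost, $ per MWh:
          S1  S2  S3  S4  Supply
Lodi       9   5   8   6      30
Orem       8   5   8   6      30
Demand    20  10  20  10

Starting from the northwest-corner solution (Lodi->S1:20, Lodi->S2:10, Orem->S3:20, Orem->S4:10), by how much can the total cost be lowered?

Current plan cost = 20·9 + 10·5 + 20·8 + 10·6 = $450.
Optimal plan:
  Lodi to S2: 10 MWh
  Lodi to S3: 20 MWh
  Orem to S1: 20 MWh
  Orem to S4: 10 MWh
Optimal cost = $430.
Saving = 450 − 430 = $20.

20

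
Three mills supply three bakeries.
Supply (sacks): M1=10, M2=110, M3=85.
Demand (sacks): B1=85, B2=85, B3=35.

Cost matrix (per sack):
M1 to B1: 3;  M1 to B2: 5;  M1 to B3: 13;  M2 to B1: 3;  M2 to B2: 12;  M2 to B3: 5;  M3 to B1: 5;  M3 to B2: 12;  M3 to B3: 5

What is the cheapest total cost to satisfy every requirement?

1380

A cheapest plan:
  M1->B2: 10 sacks
  M2->B1: 85 sacks
  M2->B3: 25 sacks
  M3->B2: 75 sacks
  M3->B3: 10 sacks
Total cost = 1380.
(Supply check: M1 ships 10; M2 ships 110; M3 ships 85.)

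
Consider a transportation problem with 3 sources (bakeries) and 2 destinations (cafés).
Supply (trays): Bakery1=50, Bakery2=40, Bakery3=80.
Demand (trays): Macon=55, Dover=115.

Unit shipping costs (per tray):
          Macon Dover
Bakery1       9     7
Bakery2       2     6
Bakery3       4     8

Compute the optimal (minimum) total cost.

1010

One minimum-cost allocation:
  Bakery1→Dover: 50 trays
  Bakery2→Macon: 40 trays
  Bakery3→Macon: 15 trays
  Bakery3→Dover: 65 trays
Total cost = 1010.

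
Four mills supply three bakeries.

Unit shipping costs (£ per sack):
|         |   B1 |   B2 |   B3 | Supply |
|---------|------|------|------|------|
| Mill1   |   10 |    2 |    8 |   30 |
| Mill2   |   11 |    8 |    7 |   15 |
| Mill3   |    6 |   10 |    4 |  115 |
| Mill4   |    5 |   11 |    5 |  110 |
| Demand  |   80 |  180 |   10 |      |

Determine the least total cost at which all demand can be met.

An optimal shipping plan:
  Mill1->B2: 30 × £2 = £60
  Mill2->B2: 15 × £8 = £120
  Mill3->B2: 115 × £10 = £1150
  Mill4->B1: 80 × £5 = £400
  Mill4->B2: 20 × £11 = £220
  Mill4->B3: 10 × £5 = £50
Total = 60 + 120 + 1150 + 400 + 220 + 50 = £2000.

2000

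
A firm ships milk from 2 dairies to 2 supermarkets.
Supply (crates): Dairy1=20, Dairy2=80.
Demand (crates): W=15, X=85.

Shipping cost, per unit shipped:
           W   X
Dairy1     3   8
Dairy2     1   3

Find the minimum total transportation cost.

One minimum-cost allocation:
  Dairy1–W: 15 × 3 = 45
  Dairy1–X: 5 × 8 = 40
  Dairy2–X: 80 × 3 = 240
Total = 45 + 40 + 240 = 325.
(Supply check: Dairy1 ships 20; Dairy2 ships 80.)

325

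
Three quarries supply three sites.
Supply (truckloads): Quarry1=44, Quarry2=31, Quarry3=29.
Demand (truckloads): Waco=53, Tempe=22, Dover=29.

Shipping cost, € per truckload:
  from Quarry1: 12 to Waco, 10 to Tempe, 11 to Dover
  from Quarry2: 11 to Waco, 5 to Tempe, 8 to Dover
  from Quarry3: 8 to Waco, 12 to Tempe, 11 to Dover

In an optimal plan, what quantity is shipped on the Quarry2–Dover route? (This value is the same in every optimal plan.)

Optimal shipments:
  Quarry1 to Waco: 24 truckloads
  Quarry1 to Dover: 20 truckloads
  Quarry2 to Tempe: 22 truckloads
  Quarry2 to Dover: 9 truckloads
  Quarry3 to Waco: 29 truckloads
Total cost = €922.
So Quarry2→Dover carries 9 truckloads.

9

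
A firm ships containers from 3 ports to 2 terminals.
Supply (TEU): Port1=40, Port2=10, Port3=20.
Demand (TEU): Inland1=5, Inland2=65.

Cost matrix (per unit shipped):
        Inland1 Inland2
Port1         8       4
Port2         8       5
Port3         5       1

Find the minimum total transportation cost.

Optimal allocation:
  Port1 to Inland2: 40 × 4 = 160
  Port2 to Inland1: 5 × 8 = 40
  Port2 to Inland2: 5 × 5 = 25
  Port3 to Inland2: 20 × 1 = 20
Total = 160 + 40 + 25 + 20 = 245.
(Supply check: Port1 ships 40; Port2 ships 10; Port3 ships 20.)

245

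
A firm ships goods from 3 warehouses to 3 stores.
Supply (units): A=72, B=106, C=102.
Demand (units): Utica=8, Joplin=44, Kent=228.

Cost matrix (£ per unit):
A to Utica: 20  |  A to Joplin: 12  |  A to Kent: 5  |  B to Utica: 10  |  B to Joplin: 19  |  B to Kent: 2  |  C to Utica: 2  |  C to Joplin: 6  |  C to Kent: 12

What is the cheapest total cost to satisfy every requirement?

1452

A cheapest plan:
  A→Kent: 72 × £5 = £360
  B→Kent: 106 × £2 = £212
  C→Utica: 8 × £2 = £16
  C→Joplin: 44 × £6 = £264
  C→Kent: 50 × £12 = £600
Total = 360 + 212 + 16 + 264 + 600 = £1452.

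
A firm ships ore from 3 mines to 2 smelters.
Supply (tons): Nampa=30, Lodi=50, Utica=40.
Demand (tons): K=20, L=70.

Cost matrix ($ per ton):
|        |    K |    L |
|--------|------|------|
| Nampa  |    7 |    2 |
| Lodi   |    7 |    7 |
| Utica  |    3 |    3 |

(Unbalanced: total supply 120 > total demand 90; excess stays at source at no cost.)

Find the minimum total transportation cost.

320

One minimum-cost allocation:
  Nampa–L: 30 × $2 = $60
  Lodi–K: 20 × $7 = $140
  Utica–L: 40 × $3 = $120
Total = 60 + 140 + 120 = $320.
(Supply check: Nampa ships 30; Lodi ships 20; Utica ships 40.)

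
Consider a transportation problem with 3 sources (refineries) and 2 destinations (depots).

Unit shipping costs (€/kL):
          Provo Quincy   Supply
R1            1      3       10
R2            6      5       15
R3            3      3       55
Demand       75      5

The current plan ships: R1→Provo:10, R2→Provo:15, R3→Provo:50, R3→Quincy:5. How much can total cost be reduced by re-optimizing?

5

Current plan cost = 10·1 + 15·6 + 50·3 + 5·3 = €265.
Optimal plan:
  R1–Provo: 10 × €1 = €10
  R2–Provo: 10 × €6 = €60
  R2–Quincy: 5 × €5 = €25
  R3–Provo: 55 × €3 = €165
Optimal cost = €260.
Saving = 265 − 260 = €5.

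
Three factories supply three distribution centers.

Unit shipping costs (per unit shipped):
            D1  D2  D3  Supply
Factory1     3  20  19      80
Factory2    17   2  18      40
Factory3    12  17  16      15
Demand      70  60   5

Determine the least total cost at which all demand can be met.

One minimum-cost allocation:
  Factory1–D1: 70 × 3 = 210
  Factory1–D2: 5 × 20 = 100
  Factory1–D3: 5 × 19 = 95
  Factory2–D2: 40 × 2 = 80
  Factory3–D2: 15 × 17 = 255
Total = 210 + 100 + 95 + 80 + 255 = 740.

740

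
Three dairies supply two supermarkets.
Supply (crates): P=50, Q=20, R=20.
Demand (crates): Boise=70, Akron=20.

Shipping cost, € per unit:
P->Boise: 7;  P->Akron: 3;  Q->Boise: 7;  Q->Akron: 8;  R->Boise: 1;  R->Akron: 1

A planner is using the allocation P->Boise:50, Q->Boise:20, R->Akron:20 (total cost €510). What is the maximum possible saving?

80

Current plan cost = 50·7 + 20·7 + 20·1 = €510.
Optimal plan:
  P→Boise: 30 × €7 = €210
  P→Akron: 20 × €3 = €60
  Q→Boise: 20 × €7 = €140
  R→Boise: 20 × €1 = €20
Optimal cost = €430.
Saving = 510 − 430 = €80.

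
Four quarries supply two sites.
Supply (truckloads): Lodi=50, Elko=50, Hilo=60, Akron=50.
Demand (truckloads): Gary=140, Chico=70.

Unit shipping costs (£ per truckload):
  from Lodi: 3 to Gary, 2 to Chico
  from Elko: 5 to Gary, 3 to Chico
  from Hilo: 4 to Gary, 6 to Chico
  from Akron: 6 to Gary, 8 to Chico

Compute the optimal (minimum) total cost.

820

A cheapest plan:
  Lodi–Gary: 30 × £3 = £90
  Lodi–Chico: 20 × £2 = £40
  Elko–Chico: 50 × £3 = £150
  Hilo–Gary: 60 × £4 = £240
  Akron–Gary: 50 × £6 = £300
Total = 90 + 40 + 150 + 240 + 300 = £820.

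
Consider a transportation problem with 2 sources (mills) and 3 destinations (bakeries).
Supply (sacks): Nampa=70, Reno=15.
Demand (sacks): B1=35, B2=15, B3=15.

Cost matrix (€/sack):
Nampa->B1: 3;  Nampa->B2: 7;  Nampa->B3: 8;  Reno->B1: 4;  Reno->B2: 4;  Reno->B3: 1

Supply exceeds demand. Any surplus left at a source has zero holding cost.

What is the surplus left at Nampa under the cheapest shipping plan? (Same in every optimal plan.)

An optimal plan:
  Nampa→B1: 35 × €3 = €105
  Nampa→B2: 15 × €7 = €105
  Reno→B3: 15 × €1 = €15
Total cost = €225.
Nampa ships 50 of its 70, leaving 20.

20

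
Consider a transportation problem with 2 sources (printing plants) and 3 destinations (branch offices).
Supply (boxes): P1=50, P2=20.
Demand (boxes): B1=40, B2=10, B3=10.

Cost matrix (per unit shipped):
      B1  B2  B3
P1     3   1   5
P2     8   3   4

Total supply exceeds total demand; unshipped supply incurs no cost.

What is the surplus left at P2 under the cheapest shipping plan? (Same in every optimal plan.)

10

Minimum-cost shipments:
  P1→B1: 40 × 3 = 120
  P1→B2: 10 × 1 = 10
  P2→B3: 10 × 4 = 40
Total cost = 170.
P2 ships 10 of its 20, leaving 10.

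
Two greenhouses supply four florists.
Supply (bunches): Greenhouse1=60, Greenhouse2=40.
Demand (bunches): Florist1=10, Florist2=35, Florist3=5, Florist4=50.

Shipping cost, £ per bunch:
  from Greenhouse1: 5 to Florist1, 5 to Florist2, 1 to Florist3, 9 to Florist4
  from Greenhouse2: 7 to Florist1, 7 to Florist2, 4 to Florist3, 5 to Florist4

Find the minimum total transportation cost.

520

Optimal allocation:
  Greenhouse1–Florist1: 10 × £5 = £50
  Greenhouse1–Florist2: 35 × £5 = £175
  Greenhouse1–Florist3: 5 × £1 = £5
  Greenhouse1–Florist4: 10 × £9 = £90
  Greenhouse2–Florist4: 40 × £5 = £200
Total = 50 + 175 + 5 + 90 + 200 = £520.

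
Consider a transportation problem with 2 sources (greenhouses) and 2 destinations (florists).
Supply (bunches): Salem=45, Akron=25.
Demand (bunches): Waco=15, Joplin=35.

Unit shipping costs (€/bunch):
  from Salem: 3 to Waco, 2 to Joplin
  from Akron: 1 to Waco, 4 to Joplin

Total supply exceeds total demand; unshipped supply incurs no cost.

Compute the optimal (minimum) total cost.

An optimal shipping plan:
  Salem→Joplin: 35 bunches
  Akron→Waco: 15 bunches
Total cost = €85.

85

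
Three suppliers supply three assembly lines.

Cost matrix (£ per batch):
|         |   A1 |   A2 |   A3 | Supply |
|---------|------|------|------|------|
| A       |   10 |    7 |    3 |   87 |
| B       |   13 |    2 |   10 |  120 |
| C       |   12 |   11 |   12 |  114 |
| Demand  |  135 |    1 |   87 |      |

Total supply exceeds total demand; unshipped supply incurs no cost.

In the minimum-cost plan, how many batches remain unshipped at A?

Minimum-cost shipments:
  A–A3: 87 × £3 = £261
  B–A1: 21 × £13 = £273
  B–A2: 1 × £2 = £2
  C–A1: 114 × £12 = £1368
Total cost = £1904.
A ships 87 of its 87, leaving 0.

0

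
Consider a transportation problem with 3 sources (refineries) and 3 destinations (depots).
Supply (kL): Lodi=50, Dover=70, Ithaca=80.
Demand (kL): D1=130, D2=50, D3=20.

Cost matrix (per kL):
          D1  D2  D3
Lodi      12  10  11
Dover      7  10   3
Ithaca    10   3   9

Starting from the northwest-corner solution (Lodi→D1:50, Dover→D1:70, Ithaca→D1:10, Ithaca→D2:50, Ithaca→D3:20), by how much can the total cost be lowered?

Current plan cost = 50·12 + 70·7 + 10·10 + 50·3 + 20·9 = 1520.
Optimal plan:
  Lodi to D1: 50 × 12 = 600
  Dover to D1: 50 × 7 = 350
  Dover to D3: 20 × 3 = 60
  Ithaca to D1: 30 × 10 = 300
  Ithaca to D2: 50 × 3 = 150
Optimal cost = 1460.
Saving = 1520 − 1460 = 60.

60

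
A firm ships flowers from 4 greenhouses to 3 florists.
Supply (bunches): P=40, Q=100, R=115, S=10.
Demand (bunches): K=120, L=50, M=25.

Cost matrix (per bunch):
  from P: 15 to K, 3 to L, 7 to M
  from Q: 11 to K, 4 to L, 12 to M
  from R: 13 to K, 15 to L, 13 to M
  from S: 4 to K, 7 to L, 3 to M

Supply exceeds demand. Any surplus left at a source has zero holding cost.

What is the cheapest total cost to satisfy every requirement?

1700

An optimal shipping plan:
  P→L: 15 × 3 = 45
  P→M: 25 × 7 = 175
  Q→K: 65 × 11 = 715
  Q→L: 35 × 4 = 140
  R→K: 45 × 13 = 585
  S→K: 10 × 4 = 40
Total = 45 + 175 + 715 + 140 + 585 + 40 = 1700.
(Supply check: P ships 40; Q ships 100; R ships 45; S ships 10.)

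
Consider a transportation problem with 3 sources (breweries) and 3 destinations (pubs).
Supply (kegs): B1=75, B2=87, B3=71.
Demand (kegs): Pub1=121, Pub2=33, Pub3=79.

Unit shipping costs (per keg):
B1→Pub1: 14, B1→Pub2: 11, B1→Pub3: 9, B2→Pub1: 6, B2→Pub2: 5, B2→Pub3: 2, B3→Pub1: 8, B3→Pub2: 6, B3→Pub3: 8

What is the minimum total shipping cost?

1683

Optimal allocation:
  B1 to Pub2: 33 kegs
  B1 to Pub3: 42 kegs
  B2 to Pub1: 50 kegs
  B2 to Pub3: 37 kegs
  B3 to Pub1: 71 kegs
Total cost = 1683.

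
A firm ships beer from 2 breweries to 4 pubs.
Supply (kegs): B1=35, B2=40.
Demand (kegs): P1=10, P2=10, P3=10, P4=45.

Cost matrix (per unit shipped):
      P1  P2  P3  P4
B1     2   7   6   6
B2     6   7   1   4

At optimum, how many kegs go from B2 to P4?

30

Optimal shipments:
  B1–P1: 10 kegs
  B1–P2: 10 kegs
  B1–P4: 15 kegs
  B2–P3: 10 kegs
  B2–P4: 30 kegs
Total cost = 310.
So B2→P4 carries 30 kegs.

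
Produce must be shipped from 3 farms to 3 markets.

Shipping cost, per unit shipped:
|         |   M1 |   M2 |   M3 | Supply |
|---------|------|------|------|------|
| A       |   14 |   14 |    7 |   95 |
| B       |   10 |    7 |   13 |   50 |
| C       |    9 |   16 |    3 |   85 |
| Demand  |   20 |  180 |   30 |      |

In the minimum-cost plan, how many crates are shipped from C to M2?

The minimum-cost plan:
  A to M2: 95 crates
  B to M2: 50 crates
  C to M1: 20 crates
  C to M2: 35 crates
  C to M3: 30 crates
Total cost = 2510.
So C→M2 carries 35 crates.

35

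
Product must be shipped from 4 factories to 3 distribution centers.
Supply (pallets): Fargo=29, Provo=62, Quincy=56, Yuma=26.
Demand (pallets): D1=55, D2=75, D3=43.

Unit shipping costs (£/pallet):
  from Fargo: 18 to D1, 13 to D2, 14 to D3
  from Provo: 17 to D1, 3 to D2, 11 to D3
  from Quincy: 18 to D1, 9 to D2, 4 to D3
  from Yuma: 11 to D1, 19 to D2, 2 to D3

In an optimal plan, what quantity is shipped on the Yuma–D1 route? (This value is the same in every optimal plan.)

26

Optimal shipments:
  Fargo->D1: 29 pallets
  Provo->D2: 62 pallets
  Quincy->D2: 13 pallets
  Quincy->D3: 43 pallets
  Yuma->D1: 26 pallets
Total cost = £1283.
So Yuma→D1 carries 26 pallets.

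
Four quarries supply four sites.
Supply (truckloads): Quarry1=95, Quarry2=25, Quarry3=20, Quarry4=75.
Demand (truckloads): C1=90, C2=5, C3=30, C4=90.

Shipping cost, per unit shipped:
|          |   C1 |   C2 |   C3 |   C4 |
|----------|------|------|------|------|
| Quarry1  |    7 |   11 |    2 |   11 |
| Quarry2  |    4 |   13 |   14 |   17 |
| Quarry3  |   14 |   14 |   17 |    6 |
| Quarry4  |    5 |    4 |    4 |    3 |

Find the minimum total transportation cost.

965

A cheapest plan:
  Quarry1–C1: 65 × 7 = 455
  Quarry1–C3: 30 × 2 = 60
  Quarry2–C1: 25 × 4 = 100
  Quarry3–C4: 20 × 6 = 120
  Quarry4–C2: 5 × 4 = 20
  Quarry4–C4: 70 × 3 = 210
Total = 455 + 60 + 100 + 120 + 20 + 210 = 965.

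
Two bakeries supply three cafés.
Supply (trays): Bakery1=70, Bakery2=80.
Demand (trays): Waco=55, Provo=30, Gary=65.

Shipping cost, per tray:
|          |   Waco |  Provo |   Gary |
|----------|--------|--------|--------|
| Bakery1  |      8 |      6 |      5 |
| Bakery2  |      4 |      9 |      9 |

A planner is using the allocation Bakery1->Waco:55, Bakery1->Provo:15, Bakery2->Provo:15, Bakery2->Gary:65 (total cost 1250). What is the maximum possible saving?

450

Current plan cost = 55·8 + 15·6 + 15·9 + 65·9 = 1250.
Optimal plan:
  Bakery1 to Provo: 5 trays
  Bakery1 to Gary: 65 trays
  Bakery2 to Waco: 55 trays
  Bakery2 to Provo: 25 trays
Optimal cost = 800.
Saving = 1250 − 800 = 450.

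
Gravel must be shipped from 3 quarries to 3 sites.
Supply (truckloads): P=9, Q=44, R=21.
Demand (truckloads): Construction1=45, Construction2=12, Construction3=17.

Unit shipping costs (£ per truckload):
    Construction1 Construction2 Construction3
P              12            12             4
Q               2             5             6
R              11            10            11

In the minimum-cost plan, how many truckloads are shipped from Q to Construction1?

44

The minimum-cost plan:
  P–Construction3: 9 × £4 = £36
  Q–Construction1: 44 × £2 = £88
  R–Construction1: 1 × £11 = £11
  R–Construction2: 12 × £10 = £120
  R–Construction3: 8 × £11 = £88
Total cost = £343.
So Q→Construction1 carries 44 truckloads.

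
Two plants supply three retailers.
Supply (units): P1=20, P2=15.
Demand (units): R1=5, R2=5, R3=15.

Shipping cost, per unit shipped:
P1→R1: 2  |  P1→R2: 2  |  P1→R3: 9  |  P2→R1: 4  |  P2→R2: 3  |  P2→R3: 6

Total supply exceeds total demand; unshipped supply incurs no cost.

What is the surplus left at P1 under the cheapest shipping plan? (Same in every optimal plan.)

10

An optimal plan:
  P1->R1: 5 × 2 = 10
  P1->R2: 5 × 2 = 10
  P2->R3: 15 × 6 = 90
Total cost = 110.
P1 ships 10 of its 20, leaving 10.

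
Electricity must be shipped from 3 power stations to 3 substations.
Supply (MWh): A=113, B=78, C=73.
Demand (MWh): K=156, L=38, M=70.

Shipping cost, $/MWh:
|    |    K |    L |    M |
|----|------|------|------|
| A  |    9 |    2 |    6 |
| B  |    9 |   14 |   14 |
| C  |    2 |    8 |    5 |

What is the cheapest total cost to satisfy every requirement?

Optimal allocation:
  A→K: 5 × $9 = $45
  A→L: 38 × $2 = $76
  A→M: 70 × $6 = $420
  B→K: 78 × $9 = $702
  C→K: 73 × $2 = $146
Total = 45 + 76 + 420 + 702 + 146 = $1389.

1389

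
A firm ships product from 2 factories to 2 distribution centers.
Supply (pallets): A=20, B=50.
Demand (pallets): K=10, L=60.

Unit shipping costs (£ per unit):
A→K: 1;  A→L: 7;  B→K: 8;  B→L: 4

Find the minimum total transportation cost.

A cheapest plan:
  A→K: 10 × £1 = £10
  A→L: 10 × £7 = £70
  B→L: 50 × £4 = £200
Total = 10 + 70 + 200 = £280.

280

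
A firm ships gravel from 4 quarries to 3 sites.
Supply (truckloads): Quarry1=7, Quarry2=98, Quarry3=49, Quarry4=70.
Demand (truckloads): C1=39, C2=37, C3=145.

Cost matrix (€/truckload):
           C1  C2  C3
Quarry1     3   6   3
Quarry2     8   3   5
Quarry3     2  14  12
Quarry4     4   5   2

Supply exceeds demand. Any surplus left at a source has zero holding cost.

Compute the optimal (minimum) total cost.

739

One minimum-cost allocation:
  Quarry1→C3: 7 × €3 = €21
  Quarry2→C2: 37 × €3 = €111
  Quarry2→C3: 61 × €5 = €305
  Quarry3→C1: 39 × €2 = €78
  Quarry3→C3: 7 × €12 = €84
  Quarry4→C3: 70 × €2 = €140
Total = 21 + 111 + 305 + 78 + 84 + 140 = €739.
(Supply check: Quarry1 ships 7; Quarry2 ships 98; Quarry3 ships 46; Quarry4 ships 70.)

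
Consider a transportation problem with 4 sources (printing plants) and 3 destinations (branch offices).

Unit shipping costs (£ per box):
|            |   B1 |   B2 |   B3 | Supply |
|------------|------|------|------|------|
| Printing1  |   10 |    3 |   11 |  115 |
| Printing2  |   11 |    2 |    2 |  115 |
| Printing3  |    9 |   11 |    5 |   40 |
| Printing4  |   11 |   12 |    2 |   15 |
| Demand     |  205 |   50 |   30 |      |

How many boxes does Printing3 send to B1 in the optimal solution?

Optimal shipments:
  Printing1–B1: 115 × £10 = £1150
  Printing2–B1: 50 × £11 = £550
  Printing2–B2: 50 × £2 = £100
  Printing2–B3: 15 × £2 = £30
  Printing3–B1: 40 × £9 = £360
  Printing4–B3: 15 × £2 = £30
Total cost = £2220.
So Printing3→B1 carries 40 boxes.

40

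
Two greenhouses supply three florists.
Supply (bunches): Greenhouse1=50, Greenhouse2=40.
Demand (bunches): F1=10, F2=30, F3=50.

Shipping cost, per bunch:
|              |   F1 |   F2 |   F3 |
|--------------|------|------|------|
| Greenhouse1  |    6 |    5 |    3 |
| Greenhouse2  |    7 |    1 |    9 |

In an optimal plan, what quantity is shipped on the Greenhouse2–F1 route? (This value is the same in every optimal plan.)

Solving gives:
  Greenhouse1→F3: 50 × 3 = 150
  Greenhouse2→F1: 10 × 7 = 70
  Greenhouse2→F2: 30 × 1 = 30
Total cost = 250.
So Greenhouse2→F1 carries 10 bunches.

10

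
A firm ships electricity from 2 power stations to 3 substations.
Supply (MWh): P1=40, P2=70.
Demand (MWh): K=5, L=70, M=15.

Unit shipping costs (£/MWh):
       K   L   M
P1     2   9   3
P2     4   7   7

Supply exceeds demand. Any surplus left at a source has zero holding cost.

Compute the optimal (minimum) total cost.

A cheapest plan:
  P1 to K: 5 × £2 = £10
  P1 to M: 15 × £3 = £45
  P2 to L: 70 × £7 = £490
Total = 10 + 45 + 490 = £545.
(Supply check: P1 ships 20; P2 ships 70.)

545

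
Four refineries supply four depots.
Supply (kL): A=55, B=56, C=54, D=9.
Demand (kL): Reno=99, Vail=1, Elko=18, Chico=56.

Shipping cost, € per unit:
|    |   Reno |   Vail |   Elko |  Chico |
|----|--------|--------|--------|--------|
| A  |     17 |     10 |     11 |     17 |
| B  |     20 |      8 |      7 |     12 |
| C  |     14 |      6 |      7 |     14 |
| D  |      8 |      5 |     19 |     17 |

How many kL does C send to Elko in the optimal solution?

Solving gives:
  A to Reno: 55 kL
  B to Chico: 56 kL
  C to Reno: 35 kL
  C to Vail: 1 kL
  C to Elko: 18 kL
  D to Reno: 9 kL
Total cost = €2301.
So C→Elko carries 18 kL.

18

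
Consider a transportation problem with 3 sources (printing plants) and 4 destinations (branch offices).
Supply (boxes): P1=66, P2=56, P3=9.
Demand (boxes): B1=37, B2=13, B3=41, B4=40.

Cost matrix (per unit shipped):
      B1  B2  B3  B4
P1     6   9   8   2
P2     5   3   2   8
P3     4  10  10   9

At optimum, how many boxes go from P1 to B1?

26

Solving gives:
  P1 to B1: 26 × 6 = 156
  P1 to B4: 40 × 2 = 80
  P2 to B1: 2 × 5 = 10
  P2 to B2: 13 × 3 = 39
  P2 to B3: 41 × 2 = 82
  P3 to B1: 9 × 4 = 36
Total cost = 403.
So P1→B1 carries 26 boxes.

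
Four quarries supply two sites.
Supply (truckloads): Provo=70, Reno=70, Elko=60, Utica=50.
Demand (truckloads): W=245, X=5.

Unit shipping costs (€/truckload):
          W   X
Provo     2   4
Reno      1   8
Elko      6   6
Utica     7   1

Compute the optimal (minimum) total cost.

One minimum-cost allocation:
  Provo to W: 70 × €2 = €140
  Reno to W: 70 × €1 = €70
  Elko to W: 60 × €6 = €360
  Utica to W: 45 × €7 = €315
  Utica to X: 5 × €1 = €5
Total = 140 + 70 + 360 + 315 + 5 = €890.
(Supply check: Provo ships 70; Reno ships 70; Elko ships 60; Utica ships 50.)

890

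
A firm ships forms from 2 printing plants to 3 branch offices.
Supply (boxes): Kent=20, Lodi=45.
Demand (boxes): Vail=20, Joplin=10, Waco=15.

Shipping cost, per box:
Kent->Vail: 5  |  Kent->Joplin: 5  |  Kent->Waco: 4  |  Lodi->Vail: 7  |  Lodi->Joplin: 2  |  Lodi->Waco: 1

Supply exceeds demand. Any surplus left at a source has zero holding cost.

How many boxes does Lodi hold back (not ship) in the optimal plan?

An optimal plan:
  Kent to Vail: 20 × 5 = 100
  Lodi to Joplin: 10 × 2 = 20
  Lodi to Waco: 15 × 1 = 15
Total cost = 135.
Lodi ships 25 of its 45, leaving 20.

20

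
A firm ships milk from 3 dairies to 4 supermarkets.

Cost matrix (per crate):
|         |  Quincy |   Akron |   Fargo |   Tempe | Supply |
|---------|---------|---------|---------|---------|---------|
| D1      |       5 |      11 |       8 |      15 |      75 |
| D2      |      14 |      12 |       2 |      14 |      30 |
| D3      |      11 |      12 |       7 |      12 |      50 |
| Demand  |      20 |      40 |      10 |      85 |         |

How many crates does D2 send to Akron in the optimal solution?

The minimum-cost plan:
  D1–Quincy: 20 × 5 = 100
  D1–Akron: 40 × 11 = 440
  D1–Tempe: 15 × 15 = 225
  D2–Fargo: 10 × 2 = 20
  D2–Tempe: 20 × 14 = 280
  D3–Tempe: 50 × 12 = 600
Total cost = 1665.
The route D2→Akron is not used.

0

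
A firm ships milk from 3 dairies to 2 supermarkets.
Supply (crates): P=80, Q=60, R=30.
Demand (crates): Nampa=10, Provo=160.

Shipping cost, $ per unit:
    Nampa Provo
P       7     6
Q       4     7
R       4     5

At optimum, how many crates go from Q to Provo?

50

Solving gives:
  P–Provo: 80 × $6 = $480
  Q–Nampa: 10 × $4 = $40
  Q–Provo: 50 × $7 = $350
  R–Provo: 30 × $5 = $150
Total cost = $1020.
So Q→Provo carries 50 crates.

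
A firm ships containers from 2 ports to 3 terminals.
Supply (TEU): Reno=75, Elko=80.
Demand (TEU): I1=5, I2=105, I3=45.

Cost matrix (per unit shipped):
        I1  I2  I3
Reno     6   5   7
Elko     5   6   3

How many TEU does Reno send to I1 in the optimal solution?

0

Optimal shipments:
  Reno->I2: 75 TEU
  Elko->I1: 5 TEU
  Elko->I2: 30 TEU
  Elko->I3: 45 TEU
Total cost = 715.
The route Reno→I1 is not used.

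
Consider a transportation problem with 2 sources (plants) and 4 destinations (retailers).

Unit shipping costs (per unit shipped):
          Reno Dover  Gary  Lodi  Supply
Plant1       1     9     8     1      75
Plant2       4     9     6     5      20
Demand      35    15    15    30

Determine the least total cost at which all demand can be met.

290

One minimum-cost allocation:
  Plant1 to Reno: 35 × 1 = 35
  Plant1 to Dover: 10 × 9 = 90
  Plant1 to Lodi: 30 × 1 = 30
  Plant2 to Dover: 5 × 9 = 45
  Plant2 to Gary: 15 × 6 = 90
Total = 35 + 90 + 30 + 45 + 90 = 290.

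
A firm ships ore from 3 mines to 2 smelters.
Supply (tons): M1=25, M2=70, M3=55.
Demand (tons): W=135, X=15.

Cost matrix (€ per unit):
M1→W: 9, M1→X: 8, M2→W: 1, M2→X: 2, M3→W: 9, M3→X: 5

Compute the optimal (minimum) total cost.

730

Optimal allocation:
  M1→W: 25 tons
  M2→W: 70 tons
  M3→W: 40 tons
  M3→X: 15 tons
Total cost = €730.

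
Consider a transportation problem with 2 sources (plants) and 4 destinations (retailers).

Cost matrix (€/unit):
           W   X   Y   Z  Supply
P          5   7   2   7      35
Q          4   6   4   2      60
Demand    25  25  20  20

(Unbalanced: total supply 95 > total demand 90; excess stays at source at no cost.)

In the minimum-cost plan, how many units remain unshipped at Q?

0

Minimum-cost shipments:
  P→W: 10 × €5 = €50
  P→Y: 20 × €2 = €40
  Q→W: 15 × €4 = €60
  Q→X: 25 × €6 = €150
  Q→Z: 20 × €2 = €40
Total cost = €340.
Q ships 60 of its 60, leaving 0.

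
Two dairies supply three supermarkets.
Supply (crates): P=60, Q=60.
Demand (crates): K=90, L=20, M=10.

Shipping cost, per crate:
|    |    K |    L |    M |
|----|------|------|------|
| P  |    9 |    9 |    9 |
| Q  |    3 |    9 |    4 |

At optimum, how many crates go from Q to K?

Solving gives:
  P->K: 30 × 9 = 270
  P->L: 20 × 9 = 180
  P->M: 10 × 9 = 90
  Q->K: 60 × 3 = 180
Total cost = 720.
So Q→K carries 60 crates.

60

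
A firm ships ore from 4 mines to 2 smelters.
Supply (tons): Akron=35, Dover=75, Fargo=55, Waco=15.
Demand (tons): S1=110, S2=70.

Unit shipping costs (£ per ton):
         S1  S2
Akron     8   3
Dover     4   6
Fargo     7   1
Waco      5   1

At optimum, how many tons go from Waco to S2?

0

The minimum-cost plan:
  Akron->S1: 20 × £8 = £160
  Akron->S2: 15 × £3 = £45
  Dover->S1: 75 × £4 = £300
  Fargo->S2: 55 × £1 = £55
  Waco->S1: 15 × £5 = £75
Total cost = £635.
The route Waco→S2 is not used.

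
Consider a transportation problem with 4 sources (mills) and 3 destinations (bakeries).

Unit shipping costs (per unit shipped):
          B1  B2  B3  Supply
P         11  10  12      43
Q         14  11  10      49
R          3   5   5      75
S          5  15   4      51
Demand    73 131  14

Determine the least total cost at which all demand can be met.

A cheapest plan:
  P→B2: 43 × 10 = 430
  Q→B2: 49 × 11 = 539
  R→B1: 36 × 3 = 108
  R→B2: 39 × 5 = 195
  S→B1: 37 × 5 = 185
  S→B3: 14 × 4 = 56
Total = 430 + 539 + 108 + 195 + 185 + 56 = 1513.

1513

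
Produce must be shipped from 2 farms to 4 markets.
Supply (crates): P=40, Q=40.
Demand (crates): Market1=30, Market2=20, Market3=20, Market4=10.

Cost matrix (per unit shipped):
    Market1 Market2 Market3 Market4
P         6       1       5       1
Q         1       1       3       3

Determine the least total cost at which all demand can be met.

One minimum-cost allocation:
  P–Market2: 20 crates
  P–Market3: 10 crates
  P–Market4: 10 crates
  Q–Market1: 30 crates
  Q–Market3: 10 crates
Total cost = 140.

140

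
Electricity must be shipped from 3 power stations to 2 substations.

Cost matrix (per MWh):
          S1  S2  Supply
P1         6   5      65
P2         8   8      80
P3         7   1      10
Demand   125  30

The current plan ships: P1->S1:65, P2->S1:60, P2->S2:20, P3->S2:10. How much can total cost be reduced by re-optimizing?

20

Current plan cost = 65·6 + 60·8 + 20·8 + 10·1 = 1040.
Optimal plan:
  P1 to S1: 45 × 6 = 270
  P1 to S2: 20 × 5 = 100
  P2 to S1: 80 × 8 = 640
  P3 to S2: 10 × 1 = 10
Optimal cost = 1020.
Saving = 1040 − 1020 = 20.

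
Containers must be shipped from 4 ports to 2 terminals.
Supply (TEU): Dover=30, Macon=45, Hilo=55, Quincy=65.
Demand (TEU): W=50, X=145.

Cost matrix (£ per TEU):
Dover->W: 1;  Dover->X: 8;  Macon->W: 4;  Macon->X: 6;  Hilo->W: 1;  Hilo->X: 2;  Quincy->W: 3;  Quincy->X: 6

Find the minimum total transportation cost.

740

One minimum-cost allocation:
  Dover->W: 30 × £1 = £30
  Macon->X: 45 × £6 = £270
  Hilo->X: 55 × £2 = £110
  Quincy->W: 20 × £3 = £60
  Quincy->X: 45 × £6 = £270
Total = 30 + 270 + 110 + 60 + 270 = £740.
(Supply check: Dover ships 30; Macon ships 45; Hilo ships 55; Quincy ships 65.)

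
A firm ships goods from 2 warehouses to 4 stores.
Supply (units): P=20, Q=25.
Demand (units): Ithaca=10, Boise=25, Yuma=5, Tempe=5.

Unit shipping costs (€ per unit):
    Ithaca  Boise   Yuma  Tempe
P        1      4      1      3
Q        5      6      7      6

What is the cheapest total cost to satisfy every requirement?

An optimal shipping plan:
  P->Ithaca: 10 units
  P->Yuma: 5 units
  P->Tempe: 5 units
  Q->Boise: 25 units
Total cost = €180.
(Supply check: P ships 20; Q ships 25.)

180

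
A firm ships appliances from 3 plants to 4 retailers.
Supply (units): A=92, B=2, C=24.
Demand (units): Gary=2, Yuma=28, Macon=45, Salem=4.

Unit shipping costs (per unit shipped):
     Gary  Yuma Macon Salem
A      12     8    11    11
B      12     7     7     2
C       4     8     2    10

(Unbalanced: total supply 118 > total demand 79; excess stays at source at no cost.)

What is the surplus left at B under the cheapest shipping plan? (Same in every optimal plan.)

Minimum-cost shipments:
  A→Gary: 2 × 12 = 24
  A→Yuma: 28 × 8 = 224
  A→Macon: 21 × 11 = 231
  A→Salem: 2 × 11 = 22
  B→Salem: 2 × 2 = 4
  C→Macon: 24 × 2 = 48
Total cost = 553.
B ships 2 of its 2, leaving 0.

0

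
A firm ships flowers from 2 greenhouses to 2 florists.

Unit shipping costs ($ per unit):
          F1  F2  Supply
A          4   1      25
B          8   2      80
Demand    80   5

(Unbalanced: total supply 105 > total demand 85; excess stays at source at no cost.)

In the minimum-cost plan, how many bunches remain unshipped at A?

An optimal plan:
  A->F1: 25 bunches
  B->F1: 55 bunches
  B->F2: 5 bunches
Total cost = $550.
A ships 25 of its 25, leaving 0.

0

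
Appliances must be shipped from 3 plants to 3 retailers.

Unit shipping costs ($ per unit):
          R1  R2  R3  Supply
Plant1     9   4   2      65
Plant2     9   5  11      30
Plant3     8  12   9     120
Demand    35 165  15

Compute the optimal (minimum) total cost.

One minimum-cost allocation:
  Plant1 to R2: 65 units
  Plant2 to R2: 30 units
  Plant3 to R1: 35 units
  Plant3 to R2: 70 units
  Plant3 to R3: 15 units
Total cost = $1665.

1665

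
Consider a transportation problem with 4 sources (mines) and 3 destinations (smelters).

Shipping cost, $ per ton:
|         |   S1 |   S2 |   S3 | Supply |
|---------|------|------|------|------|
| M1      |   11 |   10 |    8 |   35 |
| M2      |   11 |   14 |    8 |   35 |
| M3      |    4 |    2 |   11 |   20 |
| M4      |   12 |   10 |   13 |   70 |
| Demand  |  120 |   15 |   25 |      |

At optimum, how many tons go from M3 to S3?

0

Solving gives:
  M1–S1: 10 × $11 = $110
  M1–S3: 25 × $8 = $200
  M2–S1: 35 × $11 = $385
  M3–S1: 20 × $4 = $80
  M4–S1: 55 × $12 = $660
  M4–S2: 15 × $10 = $150
Total cost = $1585.
The route M3→S3 is not used.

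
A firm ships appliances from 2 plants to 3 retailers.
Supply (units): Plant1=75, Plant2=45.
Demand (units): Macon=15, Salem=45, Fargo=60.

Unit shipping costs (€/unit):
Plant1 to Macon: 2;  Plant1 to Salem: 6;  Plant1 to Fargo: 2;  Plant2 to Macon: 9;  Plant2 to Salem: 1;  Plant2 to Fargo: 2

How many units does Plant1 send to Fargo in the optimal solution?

Solving gives:
  Plant1→Macon: 15 × €2 = €30
  Plant1→Fargo: 60 × €2 = €120
  Plant2→Salem: 45 × €1 = €45
Total cost = €195.
So Plant1→Fargo carries 60 units.

60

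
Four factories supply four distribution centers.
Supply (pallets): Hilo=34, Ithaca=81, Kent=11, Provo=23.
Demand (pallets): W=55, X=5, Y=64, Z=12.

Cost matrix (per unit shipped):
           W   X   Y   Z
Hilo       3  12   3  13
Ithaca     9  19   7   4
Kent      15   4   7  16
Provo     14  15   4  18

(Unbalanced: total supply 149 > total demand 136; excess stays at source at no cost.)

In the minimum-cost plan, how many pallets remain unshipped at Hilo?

0

Minimum-cost shipments:
  Hilo to W: 34 × 3 = 102
  Ithaca to W: 21 × 9 = 189
  Ithaca to Y: 35 × 7 = 245
  Ithaca to Z: 12 × 4 = 48
  Kent to X: 5 × 4 = 20
  Kent to Y: 6 × 7 = 42
  Provo to Y: 23 × 4 = 92
Total cost = 738.
Hilo ships 34 of its 34, leaving 0.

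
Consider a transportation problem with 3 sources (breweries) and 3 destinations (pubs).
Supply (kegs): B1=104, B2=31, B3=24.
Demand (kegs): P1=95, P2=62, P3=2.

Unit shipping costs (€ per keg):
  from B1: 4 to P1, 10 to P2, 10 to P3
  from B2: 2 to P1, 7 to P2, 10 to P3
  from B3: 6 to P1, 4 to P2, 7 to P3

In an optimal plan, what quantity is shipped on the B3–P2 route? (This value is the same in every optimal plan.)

The minimum-cost plan:
  B1->P1: 95 × €4 = €380
  B1->P2: 7 × €10 = €70
  B1->P3: 2 × €10 = €20
  B2->P2: 31 × €7 = €217
  B3->P2: 24 × €4 = €96
Total cost = €783.
So B3→P2 carries 24 kegs.

24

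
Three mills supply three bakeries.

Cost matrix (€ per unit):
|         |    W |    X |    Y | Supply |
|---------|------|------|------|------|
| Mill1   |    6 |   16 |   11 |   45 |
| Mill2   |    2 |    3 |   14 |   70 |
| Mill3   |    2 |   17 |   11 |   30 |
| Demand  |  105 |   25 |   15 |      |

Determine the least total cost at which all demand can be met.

An optimal shipping plan:
  Mill1 to W: 30 sacks
  Mill1 to Y: 15 sacks
  Mill2 to W: 45 sacks
  Mill2 to X: 25 sacks
  Mill3 to W: 30 sacks
Total cost = €570.

570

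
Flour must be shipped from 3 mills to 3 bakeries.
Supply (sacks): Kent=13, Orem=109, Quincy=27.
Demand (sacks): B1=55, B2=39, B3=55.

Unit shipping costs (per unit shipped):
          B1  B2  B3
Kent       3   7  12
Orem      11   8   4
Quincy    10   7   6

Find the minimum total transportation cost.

1006

Optimal allocation:
  Kent–B1: 13 × 3 = 39
  Orem–B1: 42 × 11 = 462
  Orem–B2: 12 × 8 = 96
  Orem–B3: 55 × 4 = 220
  Quincy–B2: 27 × 7 = 189
Total = 39 + 462 + 96 + 220 + 189 = 1006.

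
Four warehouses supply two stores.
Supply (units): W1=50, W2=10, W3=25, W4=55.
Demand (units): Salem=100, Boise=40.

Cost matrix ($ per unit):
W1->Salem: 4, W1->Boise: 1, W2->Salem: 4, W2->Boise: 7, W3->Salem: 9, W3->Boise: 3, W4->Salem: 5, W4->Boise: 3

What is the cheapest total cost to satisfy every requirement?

545

Optimal allocation:
  W1–Salem: 35 × $4 = $140
  W1–Boise: 15 × $1 = $15
  W2–Salem: 10 × $4 = $40
  W3–Boise: 25 × $3 = $75
  W4–Salem: 55 × $5 = $275
Total = 140 + 15 + 40 + 75 + 275 = $545.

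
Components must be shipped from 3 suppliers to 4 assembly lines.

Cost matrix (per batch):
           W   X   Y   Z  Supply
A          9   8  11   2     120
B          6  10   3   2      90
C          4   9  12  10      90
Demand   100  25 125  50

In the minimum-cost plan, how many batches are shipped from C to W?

Optimal shipments:
  A to W: 10 × 9 = 90
  A to X: 25 × 8 = 200
  A to Y: 35 × 11 = 385
  A to Z: 50 × 2 = 100
  B to Y: 90 × 3 = 270
  C to W: 90 × 4 = 360
Total cost = 1405.
So C→W carries 90 batches.

90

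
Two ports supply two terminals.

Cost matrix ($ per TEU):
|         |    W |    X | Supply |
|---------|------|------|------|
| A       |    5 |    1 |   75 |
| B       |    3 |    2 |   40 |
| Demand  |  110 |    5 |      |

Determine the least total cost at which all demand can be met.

A cheapest plan:
  A->W: 70 TEU
  A->X: 5 TEU
  B->W: 40 TEU
Total cost = $475.

475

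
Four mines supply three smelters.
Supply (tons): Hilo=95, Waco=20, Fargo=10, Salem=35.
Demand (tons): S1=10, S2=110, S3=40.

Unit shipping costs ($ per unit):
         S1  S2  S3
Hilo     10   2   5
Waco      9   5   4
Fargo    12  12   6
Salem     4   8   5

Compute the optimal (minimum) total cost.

An optimal shipping plan:
  Hilo→S2: 95 × $2 = $190
  Waco→S2: 15 × $5 = $75
  Waco→S3: 5 × $4 = $20
  Fargo→S3: 10 × $6 = $60
  Salem→S1: 10 × $4 = $40
  Salem→S3: 25 × $5 = $125
Total = 190 + 75 + 20 + 60 + 40 + 125 = $510.

510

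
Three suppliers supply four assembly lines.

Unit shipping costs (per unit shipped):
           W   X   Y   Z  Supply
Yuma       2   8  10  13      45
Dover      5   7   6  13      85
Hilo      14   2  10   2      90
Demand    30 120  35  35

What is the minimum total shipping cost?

One minimum-cost allocation:
  Yuma->W: 30 batches
  Yuma->X: 15 batches
  Dover->X: 50 batches
  Dover->Y: 35 batches
  Hilo->X: 55 batches
  Hilo->Z: 35 batches
Total cost = 920.

920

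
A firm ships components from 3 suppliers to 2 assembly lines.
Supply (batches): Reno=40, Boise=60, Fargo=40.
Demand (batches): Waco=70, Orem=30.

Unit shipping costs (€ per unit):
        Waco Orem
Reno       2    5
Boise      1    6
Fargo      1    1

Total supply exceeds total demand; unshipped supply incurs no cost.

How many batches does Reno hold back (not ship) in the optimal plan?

40

An optimal plan:
  Boise to Waco: 60 × €1 = €60
  Fargo to Waco: 10 × €1 = €10
  Fargo to Orem: 30 × €1 = €30
Total cost = €100.
Reno ships 0 of its 40, leaving 40.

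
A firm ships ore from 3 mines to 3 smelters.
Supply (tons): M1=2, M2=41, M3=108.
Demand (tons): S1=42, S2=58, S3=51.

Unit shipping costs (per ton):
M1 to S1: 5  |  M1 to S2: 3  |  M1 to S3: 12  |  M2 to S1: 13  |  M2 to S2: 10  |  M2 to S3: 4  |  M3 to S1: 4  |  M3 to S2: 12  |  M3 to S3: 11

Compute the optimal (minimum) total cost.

1120

Optimal allocation:
  M1–S2: 2 tons
  M2–S3: 41 tons
  M3–S1: 42 tons
  M3–S2: 56 tons
  M3–S3: 10 tons
Total cost = 1120.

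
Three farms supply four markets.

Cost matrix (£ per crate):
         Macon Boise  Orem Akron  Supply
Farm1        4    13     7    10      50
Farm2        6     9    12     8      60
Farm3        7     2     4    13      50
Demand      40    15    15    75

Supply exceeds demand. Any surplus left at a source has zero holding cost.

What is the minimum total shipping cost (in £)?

Optimal allocation:
  Farm1 to Macon: 40 × £4 = £160
  Farm1 to Akron: 10 × £10 = £100
  Farm2 to Akron: 60 × £8 = £480
  Farm3 to Boise: 15 × £2 = £30
  Farm3 to Orem: 15 × £4 = £60
  Farm3 to Akron: 5 × £13 = £65
Total = 160 + 100 + 480 + 30 + 60 + 65 = £895.

895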